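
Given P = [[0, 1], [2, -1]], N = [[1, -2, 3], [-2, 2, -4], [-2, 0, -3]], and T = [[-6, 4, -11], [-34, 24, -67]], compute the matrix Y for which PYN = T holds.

Y = [[-4, 3, 5], [0, 2, 1]]

Y = P⁻¹TN⁻¹ (apply P⁻¹ on the left and N⁻¹ on the right).
det P = -2, so P⁻¹ = [[1/2, 1/2], [1, 0]].
det N = 2; the adjugate gives N⁻¹ = [[-3, -3, 1], [1, 3/2, -1], [2, 2, -1]].
P⁻¹T = [[-20, 14, -39], [-6, 4, -11]].
Y = (P⁻¹T)N⁻¹ = [[-4, 3, 5], [0, 2, 1]].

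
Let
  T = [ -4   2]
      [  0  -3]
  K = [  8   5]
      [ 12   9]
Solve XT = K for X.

X = [[-2, -3], [-3, -5]]

T is on the right of X, so right-multiply by T⁻¹: X = KT⁻¹.
det T = 12, so T⁻¹ = [[-1/4, -1/6], [0, -1/3]].
X = KT⁻¹ = [[8, 5], [12, 9]] · [[-1/4, -1/6], [0, -1/3]] = [[-2, -3], [-3, -5]].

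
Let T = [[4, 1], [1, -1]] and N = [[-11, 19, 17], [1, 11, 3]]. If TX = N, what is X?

X = [[-2, 6, 4], [-3, -5, 1]]

Since T multiplies X on the left, X = T⁻¹N.
T has determinant -5; T⁻¹ = [[1/5, 1/5], [1/5, -4/5]].
X = T⁻¹N = [[1/5, 1/5], [1/5, -4/5]] · [[-11, 19, 17], [1, 11, 3]] = [[-2, 6, 4], [-3, -5, 1]].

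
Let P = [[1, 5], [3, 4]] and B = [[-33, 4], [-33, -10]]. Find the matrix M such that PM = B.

M = [[-3, -6], [-6, 2]]

Left-multiplying both sides by P⁻¹ gives M = P⁻¹B.
P has determinant -11; P⁻¹ = [[-4/11, 5/11], [3/11, -1/11]].
M = P⁻¹B = [[-4/11, 5/11], [3/11, -1/11]] · [[-33, 4], [-33, -10]] = [[-3, -6], [-6, 2]].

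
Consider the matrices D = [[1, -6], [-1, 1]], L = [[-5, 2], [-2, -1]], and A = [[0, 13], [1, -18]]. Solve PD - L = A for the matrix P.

PD = A + L = [[-5, 15], [-1, -19]].
Right-multiplying both sides by D⁻¹ gives P = (A + L)D⁻¹.
det D = -5; the adjugate gives D⁻¹ = [[-1/5, -6/5], [-1/5, -1/5]].
P = (A + L)D⁻¹ = [[-2, 3], [4, 5]].

P = [[-2, 3], [4, 5]]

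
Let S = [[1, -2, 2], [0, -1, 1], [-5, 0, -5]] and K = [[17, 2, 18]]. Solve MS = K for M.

M = [[-3, 4, -4]]

Since S sits to the right of M, M = KS⁻¹.
det S = 5, so S⁻¹ = [[1, -2, 0], [-1, 1, -1/5], [-1, 2, -1/5]].
M = KS⁻¹ = [[17, 2, 18]] · [[1, -2, 0], [-1, 1, -1/5], [-1, 2, -1/5]] = [[-3, 4, -4]].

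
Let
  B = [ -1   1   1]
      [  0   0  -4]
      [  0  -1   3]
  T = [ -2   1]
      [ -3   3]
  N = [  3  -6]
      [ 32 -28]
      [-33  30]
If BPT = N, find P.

Isolating P: multiply by B⁻¹ from the left and T⁻¹ from the right, so P = B⁻¹NT⁻¹.
B has determinant 4; B⁻¹ = [[-1, -1, -1], [0, -3/4, -1], [0, -1/4, 0]].
det T = -3, so T⁻¹ = [[-1, 1/3], [-1, 2/3]].
B⁻¹N = [[-2, 4], [9, -9], [-8, 7]].
P = (B⁻¹N)T⁻¹ = [[-2, 2], [0, -3], [1, 2]].

P = [[-2, 2], [0, -3], [1, 2]]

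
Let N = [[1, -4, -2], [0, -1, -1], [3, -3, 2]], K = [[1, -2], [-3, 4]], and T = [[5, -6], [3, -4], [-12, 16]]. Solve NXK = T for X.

Isolating X: multiply by N⁻¹ from the left and K⁻¹ from the right, so X = N⁻¹TK⁻¹.
det N = 1, so N⁻¹ = [[-5, 14, 2], [-3, 8, 1], [3, -9, -1]].
K has determinant -2; K⁻¹ = [[-2, -1], [-3/2, -1/2]].
N⁻¹T = [[-7, 6], [-3, 2], [0, 2]].
X = (N⁻¹T)K⁻¹ = [[5, 4], [3, 2], [-3, -1]].

X = [[5, 4], [3, 2], [-3, -1]]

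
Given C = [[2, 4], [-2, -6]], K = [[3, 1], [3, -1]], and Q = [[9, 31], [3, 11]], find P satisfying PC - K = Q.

PC = Q + K = [[12, 32], [6, 10]].
Since C sits to the right of P, P = (Q + K)C⁻¹.
det C = -4, so C⁻¹ = [[3/2, 1], [-1/2, -1/2]].
P = (Q + K)C⁻¹ = [[2, -4], [4, 1]].

P = [[2, -4], [4, 1]]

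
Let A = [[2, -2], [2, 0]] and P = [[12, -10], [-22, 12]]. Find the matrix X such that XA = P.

Since A sits to the right of X, X = PA⁻¹.
A has determinant 4; A⁻¹ = [[0, 1/2], [-1/2, 1/2]].
X = PA⁻¹ = [[12, -10], [-22, 12]] · [[0, 1/2], [-1/2, 1/2]] = [[5, 1], [-6, -5]].

X = [[5, 1], [-6, -5]]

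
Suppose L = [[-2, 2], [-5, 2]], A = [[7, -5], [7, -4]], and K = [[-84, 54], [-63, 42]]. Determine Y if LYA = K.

Y = [[0, -1], [-3, -4]]

Isolating Y: multiply by L⁻¹ from the left and A⁻¹ from the right, so Y = L⁻¹KA⁻¹.
L has determinant 6; L⁻¹ = [[1/3, -1/3], [5/6, -1/3]].
A has determinant 7; A⁻¹ = [[-4/7, 5/7], [-1, 1]].
L⁻¹K = [[-7, 4], [-49, 31]].
Y = (L⁻¹K)A⁻¹ = [[0, -1], [-3, -4]].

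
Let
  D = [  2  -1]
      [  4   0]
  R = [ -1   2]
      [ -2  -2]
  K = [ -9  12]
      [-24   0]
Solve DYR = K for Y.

Left-multiply by D⁻¹ and right-multiply by R⁻¹: Y = D⁻¹KR⁻¹.
det D = 4; the adjugate gives D⁻¹ = [[0, 1/4], [-1, 1/2]].
R has determinant 6; R⁻¹ = [[-1/3, -1/3], [1/3, -1/6]].
D⁻¹K = [[-6, 0], [-3, -12]].
Y = (D⁻¹K)R⁻¹ = [[2, 2], [-3, 3]].

Y = [[2, 2], [-3, 3]]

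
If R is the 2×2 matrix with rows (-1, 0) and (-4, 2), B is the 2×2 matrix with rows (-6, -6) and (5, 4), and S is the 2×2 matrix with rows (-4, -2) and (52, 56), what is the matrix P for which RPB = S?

P = [[1, 2], [-4, 2]]

P = R⁻¹SB⁻¹ (apply R⁻¹ on the left and B⁻¹ on the right).
R has determinant -2; R⁻¹ = [[-1, 0], [-2, 1/2]].
det B = 6, so B⁻¹ = [[2/3, 1], [-5/6, -1]].
R⁻¹S = [[4, 2], [34, 32]].
P = (R⁻¹S)B⁻¹ = [[1, 2], [-4, 2]].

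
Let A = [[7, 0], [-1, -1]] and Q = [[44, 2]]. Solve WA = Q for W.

W = [[6, -2]]

A is on the right of W, so right-multiply by A⁻¹: W = QA⁻¹.
A has determinant -7; A⁻¹ = [[1/7, 0], [-1/7, -1]].
W = QA⁻¹ = [[44, 2]] · [[1/7, 0], [-1/7, -1]] = [[6, -2]].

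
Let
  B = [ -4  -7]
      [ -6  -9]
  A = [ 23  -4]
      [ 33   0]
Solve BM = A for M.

M = [[-4, -6], [-1, 4]]

Since B multiplies M on the left, M = B⁻¹A.
det B = -6, so B⁻¹ = [[3/2, -7/6], [-1, 2/3]].
M = B⁻¹A = [[3/2, -7/6], [-1, 2/3]] · [[23, -4], [33, 0]] = [[-4, -6], [-1, 4]].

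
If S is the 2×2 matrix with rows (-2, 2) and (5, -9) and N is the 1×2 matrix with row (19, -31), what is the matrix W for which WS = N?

Since S sits to the right of W, W = NS⁻¹.
det S = 8; the adjugate gives S⁻¹ = [[-9/8, -1/4], [-5/8, -1/4]].
W = NS⁻¹ = [[19, -31]] · [[-9/8, -1/4], [-5/8, -1/4]] = [[-2, 3]].

W = [[-2, 3]]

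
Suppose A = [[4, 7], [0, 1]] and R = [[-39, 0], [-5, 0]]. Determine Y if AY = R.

Left-multiplying both sides by A⁻¹ gives Y = A⁻¹R.
A has determinant 4; A⁻¹ = [[1/4, -7/4], [0, 1]].
Y = A⁻¹R = [[1/4, -7/4], [0, 1]] · [[-39, 0], [-5, 0]] = [[-1, 0], [-5, 0]].

Y = [[-1, 0], [-5, 0]]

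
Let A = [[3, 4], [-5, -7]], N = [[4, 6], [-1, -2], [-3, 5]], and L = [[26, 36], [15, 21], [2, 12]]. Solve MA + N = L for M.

M = [[4, -2], [-3, -5], [0, -1]]

MA = L − N = [[22, 30], [16, 23], [5, 7]].
A is on the right of M, so right-multiply by A⁻¹: M = (L − N)A⁻¹.
A has determinant -1; A⁻¹ = [[7, 4], [-5, -3]].
M = (L − N)A⁻¹ = [[4, -2], [-3, -5], [0, -1]].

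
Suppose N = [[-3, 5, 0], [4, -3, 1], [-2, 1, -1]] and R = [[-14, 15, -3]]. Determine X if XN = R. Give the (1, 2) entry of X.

-1

N is on the right of X, so right-multiply by N⁻¹: X = RN⁻¹.
det N = 4; the adjugate gives N⁻¹ = [[1/2, 5/4, 5/4], [1/2, 3/4, 3/4], [-1/2, -7/4, -11/4]].
X = RN⁻¹ = [[-14, 15, -3]] · [[1/2, 5/4, 5/4], [1/2, 3/4, 3/4], [-1/2, -7/4, -11/4]] = [[2, -1, 2]].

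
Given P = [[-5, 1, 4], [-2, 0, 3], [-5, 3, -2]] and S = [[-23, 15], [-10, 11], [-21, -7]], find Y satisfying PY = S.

Y = [[2, -1], [-5, -2], [-2, 3]]

Since P multiplies Y on the left, Y = P⁻¹S.
det P = 2, so P⁻¹ = [[-9/2, 7, 3/2], [-19/2, 15, 7/2], [-3, 5, 1]].
Y = P⁻¹S = [[-9/2, 7, 3/2], [-19/2, 15, 7/2], [-3, 5, 1]] · [[-23, 15], [-10, 11], [-21, -7]] = [[2, -1], [-5, -2], [-2, 3]].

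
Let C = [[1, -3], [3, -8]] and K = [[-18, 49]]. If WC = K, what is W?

Right-multiplying both sides by C⁻¹ gives W = KC⁻¹.
det C = 1, so C⁻¹ = [[-8, 3], [-3, 1]].
W = KC⁻¹ = [[-18, 49]] · [[-8, 3], [-3, 1]] = [[-3, -5]].

W = [[-3, -5]]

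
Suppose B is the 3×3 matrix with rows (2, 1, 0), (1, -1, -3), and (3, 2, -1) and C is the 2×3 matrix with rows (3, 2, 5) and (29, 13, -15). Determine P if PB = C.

B is on the right of P, so right-multiply by B⁻¹: P = CB⁻¹.
det B = 6; the adjugate gives B⁻¹ = [[7/6, 1/6, -1/2], [-4/3, -1/3, 1], [5/6, -1/6, -1/2]].
P = CB⁻¹ = [[3, 2, 5], [29, 13, -15]] · [[7/6, 1/6, -1/2], [-4/3, -1/3, 1], [5/6, -1/6, -1/2]] = [[5, -1, -2], [4, 3, 6]].

P = [[5, -1, -2], [4, 3, 6]]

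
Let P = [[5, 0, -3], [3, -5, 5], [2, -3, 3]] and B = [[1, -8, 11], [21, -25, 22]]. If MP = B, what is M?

P is on the right of M, so right-multiply by P⁻¹: M = BP⁻¹.
det P = -3; the adjugate gives P⁻¹ = [[0, -3, 5], [-1/3, -7, 34/3], [-1/3, -5, 25/3]].
M = BP⁻¹ = [[1, -8, 11], [21, -25, 22]] · [[0, -3, 5], [-1/3, -7, 34/3], [-1/3, -5, 25/3]] = [[-1, -2, 6], [1, 2, 5]].

M = [[-1, -2, 6], [1, 2, 5]]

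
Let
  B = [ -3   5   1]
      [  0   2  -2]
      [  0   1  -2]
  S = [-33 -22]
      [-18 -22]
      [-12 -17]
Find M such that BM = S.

Since B multiplies M on the left, M = B⁻¹S.
B has determinant 6; B⁻¹ = [[-1/3, 11/6, -2], [0, 1, -1], [0, 1/2, -1]].
M = B⁻¹S = [[-1/3, 11/6, -2], [0, 1, -1], [0, 1/2, -1]] · [[-33, -22], [-18, -22], [-12, -17]] = [[2, 1], [-6, -5], [3, 6]].

M = [[2, 1], [-6, -5], [3, 6]]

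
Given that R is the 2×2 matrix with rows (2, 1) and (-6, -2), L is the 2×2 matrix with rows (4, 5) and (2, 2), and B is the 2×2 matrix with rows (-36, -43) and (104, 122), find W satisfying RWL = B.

W = [[-2, -4], [-3, 4]]

Isolating W: multiply by R⁻¹ from the left and L⁻¹ from the right, so W = R⁻¹BL⁻¹.
det R = 2; the adjugate gives R⁻¹ = [[-1, -1/2], [3, 1]].
det L = -2; the adjugate gives L⁻¹ = [[-1, 5/2], [1, -2]].
R⁻¹B = [[-16, -18], [-4, -7]].
W = (R⁻¹B)L⁻¹ = [[-2, -4], [-3, 4]].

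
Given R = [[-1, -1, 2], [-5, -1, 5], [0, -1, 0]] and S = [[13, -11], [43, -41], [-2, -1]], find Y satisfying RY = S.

R is on the left of Y, so left-multiply by R⁻¹: Y = R⁻¹S.
det R = 5, so R⁻¹ = [[1, -2/5, -3/5], [0, 0, -1], [1, -1/5, -4/5]].
Y = R⁻¹S = [[1, -2/5, -3/5], [0, 0, -1], [1, -1/5, -4/5]] · [[13, -11], [43, -41], [-2, -1]] = [[-3, 6], [2, 1], [6, -2]].

Y = [[-3, 6], [2, 1], [6, -2]]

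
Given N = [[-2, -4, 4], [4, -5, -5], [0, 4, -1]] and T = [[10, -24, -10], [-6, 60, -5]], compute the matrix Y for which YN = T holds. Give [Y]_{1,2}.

N is on the right of Y, so right-multiply by N⁻¹: Y = TN⁻¹.
N has determinant -2; N⁻¹ = [[-25/2, -6, -20], [-2, -1, -3], [-8, -4, -13]].
Y = TN⁻¹ = [[10, -24, -10], [-6, 60, -5]] · [[-25/2, -6, -20], [-2, -1, -3], [-8, -4, -13]] = [[3, 4, 2], [-5, -4, 5]].

4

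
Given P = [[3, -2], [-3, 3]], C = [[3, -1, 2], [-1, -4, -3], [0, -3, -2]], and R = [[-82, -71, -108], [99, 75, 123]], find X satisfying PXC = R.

Left-multiply by P⁻¹ and right-multiply by C⁻¹: X = P⁻¹RC⁻¹.
P has determinant 3; P⁻¹ = [[1, 2/3], [1, 1]].
det C = 5; the adjugate gives C⁻¹ = [[-1/5, -8/5, 11/5], [-2/5, -6/5, 7/5], [3/5, 9/5, -13/5]].
P⁻¹R = [[-16, -21, -26], [17, 4, 15]].
X = (P⁻¹R)C⁻¹ = [[-4, 4, 3], [4, -5, 4]].

X = [[-4, 4, 3], [4, -5, 4]]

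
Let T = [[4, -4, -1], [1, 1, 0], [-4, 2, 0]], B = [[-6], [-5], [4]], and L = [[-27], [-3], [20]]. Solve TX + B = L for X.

X = [[-2], [4], [-3]]

TX = L − B = [[-21], [2], [16]].
Left-multiplying both sides by T⁻¹ gives X = T⁻¹(L − B).
det T = -6; the adjugate gives T⁻¹ = [[0, 1/3, -1/6], [0, 2/3, 1/6], [-1, -4/3, -4/3]].
X = T⁻¹(L − B) = [[-2], [4], [-3]].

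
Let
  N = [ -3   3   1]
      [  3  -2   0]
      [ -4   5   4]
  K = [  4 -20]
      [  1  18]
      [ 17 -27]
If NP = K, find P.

N is on the left of P, so left-multiply by N⁻¹: P = N⁻¹K.
det N = -5; the adjugate gives N⁻¹ = [[8/5, 7/5, -2/5], [12/5, 8/5, -3/5], [-7/5, -3/5, 3/5]].
P = N⁻¹K = [[8/5, 7/5, -2/5], [12/5, 8/5, -3/5], [-7/5, -3/5, 3/5]] · [[4, -20], [1, 18], [17, -27]] = [[1, 4], [1, -3], [4, 1]].

P = [[1, 4], [1, -3], [4, 1]]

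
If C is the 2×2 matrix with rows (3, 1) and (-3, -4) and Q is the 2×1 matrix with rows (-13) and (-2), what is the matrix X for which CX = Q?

Left-multiplying both sides by C⁻¹ gives X = C⁻¹Q.
det C = -9; the adjugate gives C⁻¹ = [[4/9, 1/9], [-1/3, -1/3]].
X = C⁻¹Q = [[4/9, 1/9], [-1/3, -1/3]] · [[-13], [-2]] = [[-6], [5]].

X = [[-6], [5]]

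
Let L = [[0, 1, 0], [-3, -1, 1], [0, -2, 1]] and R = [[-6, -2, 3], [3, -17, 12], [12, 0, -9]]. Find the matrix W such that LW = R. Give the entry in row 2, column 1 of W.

L is on the left of W, so left-multiply by L⁻¹: W = L⁻¹R.
L has determinant 3; L⁻¹ = [[1/3, -1/3, 1/3], [1, 0, 0], [2, 0, 1]].
W = L⁻¹R = [[1/3, -1/3, 1/3], [1, 0, 0], [2, 0, 1]] · [[-6, -2, 3], [3, -17, 12], [12, 0, -9]] = [[1, 5, -6], [-6, -2, 3], [0, -4, -3]].

-6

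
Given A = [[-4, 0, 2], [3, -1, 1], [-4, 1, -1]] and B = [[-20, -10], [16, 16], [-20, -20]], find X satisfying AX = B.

Since A multiplies X on the left, X = A⁻¹B.
A has determinant -2; A⁻¹ = [[0, -1, -1], [1/2, -6, -5], [1/2, -2, -2]].
X = A⁻¹B = [[0, -1, -1], [1/2, -6, -5], [1/2, -2, -2]] · [[-20, -10], [16, 16], [-20, -20]] = [[4, 4], [-6, -1], [-2, 3]].

X = [[4, 4], [-6, -1], [-2, 3]]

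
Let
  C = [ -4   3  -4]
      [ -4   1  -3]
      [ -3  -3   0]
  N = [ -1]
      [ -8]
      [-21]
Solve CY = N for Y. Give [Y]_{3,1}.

C is on the left of Y, so left-multiply by C⁻¹: Y = C⁻¹N.
det C = 3, so C⁻¹ = [[-3, 4, -5/3], [3, -4, 4/3], [5, -7, 8/3]].
Y = C⁻¹N = [[-3, 4, -5/3], [3, -4, 4/3], [5, -7, 8/3]] · [[-1], [-8], [-21]] = [[6], [1], [-5]].

-5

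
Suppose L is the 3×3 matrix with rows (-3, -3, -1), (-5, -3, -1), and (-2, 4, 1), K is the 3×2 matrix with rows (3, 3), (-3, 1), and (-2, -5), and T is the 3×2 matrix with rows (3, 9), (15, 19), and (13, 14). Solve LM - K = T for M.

M = [[-3, -4], [2, 1], [-3, -3]]

LM = T + K = [[6, 12], [12, 20], [11, 9]].
Since L multiplies M on the left, M = L⁻¹(T + K).
det L = 2; the adjugate gives L⁻¹ = [[1/2, -1/2, 0], [7/2, -5/2, 1], [-13, 9, -3]].
M = L⁻¹(T + K) = [[-3, -4], [2, 1], [-3, -3]].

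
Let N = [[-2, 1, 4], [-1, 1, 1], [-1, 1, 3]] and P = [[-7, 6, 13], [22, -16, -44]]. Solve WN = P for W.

W = [[1, 3, 2], [-6, -5, -5]]

Right-multiplying both sides by N⁻¹ gives W = PN⁻¹.
det N = -2; the adjugate gives N⁻¹ = [[-1, -1/2, 3/2], [-1, 1, 1], [0, -1/2, 1/2]].
W = PN⁻¹ = [[-7, 6, 13], [22, -16, -44]] · [[-1, -1/2, 3/2], [-1, 1, 1], [0, -1/2, 1/2]] = [[1, 3, 2], [-6, -5, -5]].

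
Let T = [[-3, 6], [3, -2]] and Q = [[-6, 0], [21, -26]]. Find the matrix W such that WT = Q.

T is on the right of W, so right-multiply by T⁻¹: W = QT⁻¹.
det T = -12, so T⁻¹ = [[1/6, 1/2], [1/4, 1/4]].
W = QT⁻¹ = [[-6, 0], [21, -26]] · [[1/6, 1/2], [1/4, 1/4]] = [[-1, -3], [-3, 4]].

W = [[-1, -3], [-3, 4]]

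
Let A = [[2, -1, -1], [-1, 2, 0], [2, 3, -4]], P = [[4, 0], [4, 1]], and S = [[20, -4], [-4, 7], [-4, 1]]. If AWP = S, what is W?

Left-multiply by A⁻¹ and right-multiply by P⁻¹: W = A⁻¹SP⁻¹.
det A = -5; the adjugate gives A⁻¹ = [[8/5, 7/5, -2/5], [4/5, 6/5, -1/5], [7/5, 8/5, -3/5]].
det P = 4, so P⁻¹ = [[1/4, 0], [-1, 1]].
A⁻¹S = [[28, 3], [12, 5], [24, 5]].
W = (A⁻¹S)P⁻¹ = [[4, 3], [-2, 5], [1, 5]].

W = [[4, 3], [-2, 5], [1, 5]]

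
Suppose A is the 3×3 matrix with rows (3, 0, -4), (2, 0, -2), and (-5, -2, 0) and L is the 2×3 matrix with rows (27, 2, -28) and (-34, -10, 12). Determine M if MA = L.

M = [[6, 2, -1], [-3, 0, 5]]

Right-multiplying both sides by A⁻¹ gives M = LA⁻¹.
A has determinant 4; A⁻¹ = [[-1, 2, 0], [5/2, -5, -1/2], [-1, 3/2, 0]].
M = LA⁻¹ = [[27, 2, -28], [-34, -10, 12]] · [[-1, 2, 0], [5/2, -5, -1/2], [-1, 3/2, 0]] = [[6, 2, -1], [-3, 0, 5]].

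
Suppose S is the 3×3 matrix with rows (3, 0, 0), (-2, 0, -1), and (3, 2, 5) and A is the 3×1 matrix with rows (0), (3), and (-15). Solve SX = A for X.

X = [[0], [0], [-3]]

Left-multiplying both sides by S⁻¹ gives X = S⁻¹A.
det S = 6, so S⁻¹ = [[1/3, 0, 0], [7/6, 5/2, 1/2], [-2/3, -1, 0]].
X = S⁻¹A = [[1/3, 0, 0], [7/6, 5/2, 1/2], [-2/3, -1, 0]] · [[0], [3], [-15]] = [[0], [0], [-3]].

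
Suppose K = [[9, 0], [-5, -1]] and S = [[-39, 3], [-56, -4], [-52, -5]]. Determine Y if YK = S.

Y = [[-6, -3], [-4, 4], [-3, 5]]

Since K sits to the right of Y, Y = SK⁻¹.
K has determinant -9; K⁻¹ = [[1/9, 0], [-5/9, -1]].
Y = SK⁻¹ = [[-39, 3], [-56, -4], [-52, -5]] · [[1/9, 0], [-5/9, -1]] = [[-6, -3], [-4, 4], [-3, 5]].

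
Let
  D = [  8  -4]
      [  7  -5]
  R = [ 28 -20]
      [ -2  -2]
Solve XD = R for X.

X = [[0, 4], [-2, 2]]

Right-multiplying both sides by D⁻¹ gives X = RD⁻¹.
det D = -12; the adjugate gives D⁻¹ = [[5/12, -1/3], [7/12, -2/3]].
X = RD⁻¹ = [[28, -20], [-2, -2]] · [[5/12, -1/3], [7/12, -2/3]] = [[0, 4], [-2, 2]].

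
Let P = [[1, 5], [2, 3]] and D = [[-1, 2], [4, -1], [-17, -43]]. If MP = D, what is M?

Since P sits to the right of M, M = DP⁻¹.
det P = -7; the adjugate gives P⁻¹ = [[-3/7, 5/7], [2/7, -1/7]].
M = DP⁻¹ = [[-1, 2], [4, -1], [-17, -43]] · [[-3/7, 5/7], [2/7, -1/7]] = [[1, -1], [-2, 3], [-5, -6]].

M = [[1, -1], [-2, 3], [-5, -6]]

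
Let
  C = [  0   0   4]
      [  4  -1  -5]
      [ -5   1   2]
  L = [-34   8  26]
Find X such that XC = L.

Since C sits to the right of X, X = LC⁻¹.
det C = -4, so C⁻¹ = [[-3/4, -1, -1], [-17/4, -5, -4], [1/4, 0, 0]].
X = LC⁻¹ = [[-34, 8, 26]] · [[-3/4, -1, -1], [-17/4, -5, -4], [1/4, 0, 0]] = [[-2, -6, 2]].

X = [[-2, -6, 2]]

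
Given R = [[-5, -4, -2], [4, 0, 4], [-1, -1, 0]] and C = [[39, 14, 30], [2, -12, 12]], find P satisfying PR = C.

P = [[-5, 5, 6], [2, 4, 4]]

Since R sits to the right of P, P = CR⁻¹.
det R = 4; the adjugate gives R⁻¹ = [[1, 1/2, -4], [-1, -1/2, 3], [-1, -1/4, 4]].
P = CR⁻¹ = [[39, 14, 30], [2, -12, 12]] · [[1, 1/2, -4], [-1, -1/2, 3], [-1, -1/4, 4]] = [[-5, 5, 6], [2, 4, 4]].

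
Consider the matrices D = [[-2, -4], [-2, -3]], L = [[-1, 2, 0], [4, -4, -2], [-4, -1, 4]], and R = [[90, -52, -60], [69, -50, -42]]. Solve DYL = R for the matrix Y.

Y = [[-1, -5, -4], [1, -1, 4]]

Isolating Y: multiply by D⁻¹ from the left and L⁻¹ from the right, so Y = D⁻¹RL⁻¹.
D has determinant -2; D⁻¹ = [[3/2, -2], [-1, 1]].
L has determinant 2; L⁻¹ = [[-9, -4, -2], [-4, -2, -1], [-10, -9/2, -2]].
D⁻¹R = [[-3, 22, -6], [-21, 2, 18]].
Y = (D⁻¹R)L⁻¹ = [[-1, -5, -4], [1, -1, 4]].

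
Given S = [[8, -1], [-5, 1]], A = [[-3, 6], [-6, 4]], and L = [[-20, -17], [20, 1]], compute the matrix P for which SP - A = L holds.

P = [[-3, -2], [-1, -5]]

SP = L + A = [[-23, -11], [14, 5]].
S is on the left of P, so left-multiply by S⁻¹: P = S⁻¹(L + A).
det S = 3, so S⁻¹ = [[1/3, 1/3], [5/3, 8/3]].
P = S⁻¹(L + A) = [[-3, -2], [-1, -5]].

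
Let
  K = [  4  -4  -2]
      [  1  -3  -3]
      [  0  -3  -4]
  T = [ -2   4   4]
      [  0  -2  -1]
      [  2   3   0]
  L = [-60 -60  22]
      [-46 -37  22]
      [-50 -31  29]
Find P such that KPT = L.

Left-multiply by K⁻¹ and right-multiply by T⁻¹: P = K⁻¹LT⁻¹.
det K = 2; the adjugate gives K⁻¹ = [[3/2, -5, 3], [2, -8, 5], [-3/2, 6, -4]].
det T = 2; the adjugate gives T⁻¹ = [[3/2, 6, 2], [-1, -4, -1], [2, 7, 2]].
K⁻¹L = [[-10, 2, 10], [-2, 21, 13], [14, -8, -17]].
P = (K⁻¹L)T⁻¹ = [[3, 2, -2], [2, -5, 1], [-5, -3, 2]].

P = [[3, 2, -2], [2, -5, 1], [-5, -3, 2]]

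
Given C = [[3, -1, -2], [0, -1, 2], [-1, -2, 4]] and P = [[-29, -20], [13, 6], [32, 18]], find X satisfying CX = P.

X = [[-6, -6], [-1, -2], [6, 2]]

Since C multiplies X on the left, X = C⁻¹P.
C has determinant 4; C⁻¹ = [[0, 2, -1], [-1/2, 5/2, -3/2], [-1/4, 7/4, -3/4]].
X = C⁻¹P = [[0, 2, -1], [-1/2, 5/2, -3/2], [-1/4, 7/4, -3/4]] · [[-29, -20], [13, 6], [32, 18]] = [[-6, -6], [-1, -2], [6, 2]].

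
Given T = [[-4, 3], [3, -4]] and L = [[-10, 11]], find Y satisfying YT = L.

T is on the right of Y, so right-multiply by T⁻¹: Y = LT⁻¹.
det T = 7; the adjugate gives T⁻¹ = [[-4/7, -3/7], [-3/7, -4/7]].
Y = LT⁻¹ = [[-10, 11]] · [[-4/7, -3/7], [-3/7, -4/7]] = [[1, -2]].

Y = [[1, -2]]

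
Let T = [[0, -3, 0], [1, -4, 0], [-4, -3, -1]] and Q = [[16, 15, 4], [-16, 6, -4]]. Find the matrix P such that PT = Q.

P = [[-1, 0, -4], [-6, 0, 4]]

Right-multiplying both sides by T⁻¹ gives P = QT⁻¹.
T has determinant -3; T⁻¹ = [[-4/3, 1, 0], [-1/3, 0, 0], [19/3, -4, -1]].
P = QT⁻¹ = [[16, 15, 4], [-16, 6, -4]] · [[-4/3, 1, 0], [-1/3, 0, 0], [19/3, -4, -1]] = [[-1, 0, -4], [-6, 0, 4]].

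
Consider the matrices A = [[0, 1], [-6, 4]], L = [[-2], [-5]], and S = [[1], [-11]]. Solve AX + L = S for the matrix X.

AX = S − L = [[3], [-6]].
Left-multiplying both sides by A⁻¹ gives X = A⁻¹(S − L).
det A = 6; the adjugate gives A⁻¹ = [[2/3, -1/6], [1, 0]].
X = A⁻¹(S − L) = [[3], [3]].

X = [[3], [3]]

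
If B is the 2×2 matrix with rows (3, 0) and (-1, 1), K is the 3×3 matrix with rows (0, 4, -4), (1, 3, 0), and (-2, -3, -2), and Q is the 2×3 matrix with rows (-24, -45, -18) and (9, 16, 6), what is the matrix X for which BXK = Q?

X = [[0, -2, 3], [1, -3, -2]]

Left-multiply by B⁻¹ and right-multiply by K⁻¹: X = B⁻¹QK⁻¹.
det B = 3, so B⁻¹ = [[1/3, 0], [1/3, 1]].
det K = -4, so K⁻¹ = [[3/2, -5, -3], [-1/2, 2, 1], [-3/4, 2, 1]].
B⁻¹Q = [[-8, -15, -6], [1, 1, 0]].
X = (B⁻¹Q)K⁻¹ = [[0, -2, 3], [1, -3, -2]].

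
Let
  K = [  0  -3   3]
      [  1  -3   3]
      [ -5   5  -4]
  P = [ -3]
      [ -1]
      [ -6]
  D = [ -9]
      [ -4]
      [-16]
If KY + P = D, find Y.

KY = D − P = [[-6], [-3], [-10]].
Since K multiplies Y on the left, Y = K⁻¹(D − P).
det K = 3, so K⁻¹ = [[-1, 1, 0], [-11/3, 5, 1], [-10/3, 5, 1]].
Y = K⁻¹(D − P) = [[3], [-3], [-5]].

Y = [[3], [-3], [-5]]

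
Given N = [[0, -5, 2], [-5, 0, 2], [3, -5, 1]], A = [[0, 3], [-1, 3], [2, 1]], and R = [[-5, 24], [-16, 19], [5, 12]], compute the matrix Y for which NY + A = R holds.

NY = R − A = [[-5, 21], [-15, 16], [3, 11]].
Since N multiplies Y on the left, Y = N⁻¹(R − A).
N has determinant -5; N⁻¹ = [[-2, 1, 2], [-11/5, 6/5, 2], [-5, 3, 5]].
Y = N⁻¹(R − A) = [[1, -4], [-1, -5], [-5, -2]].

Y = [[1, -4], [-1, -5], [-5, -2]]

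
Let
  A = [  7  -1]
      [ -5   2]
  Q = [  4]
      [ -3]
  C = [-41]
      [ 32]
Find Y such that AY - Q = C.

Y = [[-5], [2]]

AY = C + Q = [[-37], [29]].
Left-multiplying both sides by A⁻¹ gives Y = A⁻¹(C + Q).
A has determinant 9; A⁻¹ = [[2/9, 1/9], [5/9, 7/9]].
Y = A⁻¹(C + Q) = [[-5], [2]].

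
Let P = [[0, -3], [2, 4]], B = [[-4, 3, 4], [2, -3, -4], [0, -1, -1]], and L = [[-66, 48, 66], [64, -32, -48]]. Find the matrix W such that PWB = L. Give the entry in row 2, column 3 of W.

W = P⁻¹LB⁻¹ (apply P⁻¹ on the left and B⁻¹ on the right).
P has determinant 6; P⁻¹ = [[2/3, 1/2], [-1/3, 0]].
B has determinant 2; B⁻¹ = [[-1/2, -1/2, 0], [1, 2, -4], [-1, -2, 3]].
P⁻¹L = [[-12, 16, 20], [22, -16, -22]].
W = (P⁻¹L)B⁻¹ = [[2, -2, -4], [-5, 1, -2]].

-2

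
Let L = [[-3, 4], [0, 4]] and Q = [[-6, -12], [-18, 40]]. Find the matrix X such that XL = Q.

X = [[2, -5], [6, 4]]

Right-multiplying both sides by L⁻¹ gives X = QL⁻¹.
det L = -12; the adjugate gives L⁻¹ = [[-1/3, 1/3], [0, 1/4]].
X = QL⁻¹ = [[-6, -12], [-18, 40]] · [[-1/3, 1/3], [0, 1/4]] = [[2, -5], [6, 4]].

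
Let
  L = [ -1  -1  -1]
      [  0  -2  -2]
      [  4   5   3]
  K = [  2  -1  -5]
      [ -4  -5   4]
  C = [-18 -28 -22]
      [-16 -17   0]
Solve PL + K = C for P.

PL = C − K = [[-20, -27, -17], [-12, -12, -4]].
Since L sits to the right of P, P = (C − K)L⁻¹.
det L = -4, so L⁻¹ = [[-1, 1/2, 0], [2, -1/4, 1/2], [-2, -1/4, -1/2]].
P = (C − K)L⁻¹ = [[0, 1, -5], [-4, -2, -4]].

P = [[0, 1, -5], [-4, -2, -4]]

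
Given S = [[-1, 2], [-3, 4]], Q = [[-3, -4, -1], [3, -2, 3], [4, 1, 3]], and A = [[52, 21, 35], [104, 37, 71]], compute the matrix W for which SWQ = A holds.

W = [[1, -3, 3], [-2, 0, 5]]

W = S⁻¹AQ⁻¹ (apply S⁻¹ on the left and Q⁻¹ on the right).
det S = 2, so S⁻¹ = [[2, -1], [3/2, -1/2]].
det Q = 4; the adjugate gives Q⁻¹ = [[-9/4, 11/4, -7/2], [3/4, -5/4, 3/2], [11/4, -13/4, 9/2]].
S⁻¹A = [[0, 5, -1], [26, 13, 17]].
W = (S⁻¹A)Q⁻¹ = [[1, -3, 3], [-2, 0, 5]].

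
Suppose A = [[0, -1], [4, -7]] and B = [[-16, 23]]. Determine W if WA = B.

W = [[5, -4]]

Since A sits to the right of W, W = BA⁻¹.
det A = 4; the adjugate gives A⁻¹ = [[-7/4, 1/4], [-1, 0]].
W = BA⁻¹ = [[-16, 23]] · [[-7/4, 1/4], [-1, 0]] = [[5, -4]].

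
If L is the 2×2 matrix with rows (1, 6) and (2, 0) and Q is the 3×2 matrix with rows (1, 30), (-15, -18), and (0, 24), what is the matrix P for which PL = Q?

P = [[5, -2], [-3, -6], [4, -2]]

L is on the right of P, so right-multiply by L⁻¹: P = QL⁻¹.
det L = -12, so L⁻¹ = [[0, 1/2], [1/6, -1/12]].
P = QL⁻¹ = [[1, 30], [-15, -18], [0, 24]] · [[0, 1/2], [1/6, -1/12]] = [[5, -2], [-3, -6], [4, -2]].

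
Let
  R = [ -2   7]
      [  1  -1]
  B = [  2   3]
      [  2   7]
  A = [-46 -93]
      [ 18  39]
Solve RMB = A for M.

M = [[5, 3], [-1, 0]]

Isolating M: multiply by R⁻¹ from the left and B⁻¹ from the right, so M = R⁻¹AB⁻¹.
R has determinant -5; R⁻¹ = [[1/5, 7/5], [1/5, 2/5]].
det B = 8, so B⁻¹ = [[7/8, -3/8], [-1/4, 1/4]].
R⁻¹A = [[16, 36], [-2, -3]].
M = (R⁻¹A)B⁻¹ = [[5, 3], [-1, 0]].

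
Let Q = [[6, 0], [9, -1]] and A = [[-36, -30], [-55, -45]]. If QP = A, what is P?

Q is on the left of P, so left-multiply by Q⁻¹: P = Q⁻¹A.
det Q = -6, so Q⁻¹ = [[1/6, 0], [3/2, -1]].
P = Q⁻¹A = [[1/6, 0], [3/2, -1]] · [[-36, -30], [-55, -45]] = [[-6, -5], [1, 0]].

P = [[-6, -5], [1, 0]]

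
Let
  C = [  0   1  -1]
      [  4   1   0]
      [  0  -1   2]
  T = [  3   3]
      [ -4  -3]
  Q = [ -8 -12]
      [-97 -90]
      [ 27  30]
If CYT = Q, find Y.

Y = [[-5, 3], [-3, -5], [5, -1]]

Left-multiply by C⁻¹ and right-multiply by T⁻¹: Y = C⁻¹QT⁻¹.
det C = -4; the adjugate gives C⁻¹ = [[-1/2, 1/4, -1/4], [2, 0, 1], [1, 0, 1]].
det T = 3; the adjugate gives T⁻¹ = [[-1, -1], [4/3, 1]].
C⁻¹Q = [[-27, -24], [11, 6], [19, 18]].
Y = (C⁻¹Q)T⁻¹ = [[-5, 3], [-3, -5], [5, -1]].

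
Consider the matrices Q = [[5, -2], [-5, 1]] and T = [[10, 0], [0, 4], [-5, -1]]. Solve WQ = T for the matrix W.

Right-multiplying both sides by Q⁻¹ gives W = TQ⁻¹.
Q has determinant -5; Q⁻¹ = [[-1/5, -2/5], [-1, -1]].
W = TQ⁻¹ = [[10, 0], [0, 4], [-5, -1]] · [[-1/5, -2/5], [-1, -1]] = [[-2, -4], [-4, -4], [2, 3]].

W = [[-2, -4], [-4, -4], [2, 3]]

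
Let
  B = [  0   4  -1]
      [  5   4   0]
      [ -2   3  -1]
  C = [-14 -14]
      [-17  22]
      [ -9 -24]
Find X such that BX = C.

X = [[-1, 6], [-3, -2], [2, 6]]

Since B multiplies X on the left, X = B⁻¹C.
det B = -3; the adjugate gives B⁻¹ = [[4/3, -1/3, -4/3], [-5/3, 2/3, 5/3], [-23/3, 8/3, 20/3]].
X = B⁻¹C = [[4/3, -1/3, -4/3], [-5/3, 2/3, 5/3], [-23/3, 8/3, 20/3]] · [[-14, -14], [-17, 22], [-9, -24]] = [[-1, 6], [-3, -2], [2, 6]].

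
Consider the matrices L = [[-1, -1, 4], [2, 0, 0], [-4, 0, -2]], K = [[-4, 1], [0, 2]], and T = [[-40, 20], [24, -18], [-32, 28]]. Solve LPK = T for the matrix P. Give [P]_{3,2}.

P = L⁻¹TK⁻¹ (apply L⁻¹ on the left and K⁻¹ on the right).
det L = -4; the adjugate gives L⁻¹ = [[0, 1/2, 0], [-1, -9/2, -2], [0, -1, -1/2]].
K has determinant -8; K⁻¹ = [[-1/4, 1/8], [0, 1/2]].
L⁻¹T = [[12, -9], [-4, 5], [-8, 4]].
P = (L⁻¹T)K⁻¹ = [[-3, -3], [1, 2], [2, 1]].

1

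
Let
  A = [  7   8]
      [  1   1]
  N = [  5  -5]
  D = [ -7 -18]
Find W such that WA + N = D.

WA = D − N = [[-12, -13]].
A is on the right of W, so right-multiply by A⁻¹: W = (D − N)A⁻¹.
det A = -1, so A⁻¹ = [[-1, 8], [1, -7]].
W = (D − N)A⁻¹ = [[-1, -5]].

W = [[-1, -5]]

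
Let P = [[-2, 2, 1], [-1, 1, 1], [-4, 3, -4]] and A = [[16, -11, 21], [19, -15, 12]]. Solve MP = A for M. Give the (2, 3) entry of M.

-4

Since P sits to the right of M, M = AP⁻¹.
det P = -1; the adjugate gives P⁻¹ = [[7, -11, -1], [8, -12, -1], [-1, 2, 0]].
M = AP⁻¹ = [[16, -11, 21], [19, -15, 12]] · [[7, -11, -1], [8, -12, -1], [-1, 2, 0]] = [[3, -2, -5], [1, -5, -4]].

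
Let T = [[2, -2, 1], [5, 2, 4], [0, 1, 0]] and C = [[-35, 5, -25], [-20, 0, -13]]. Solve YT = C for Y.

Y = [[-5, -5, 5], [-5, -2, -6]]

Since T sits to the right of Y, Y = CT⁻¹.
T has determinant -3; T⁻¹ = [[4/3, -1/3, 10/3], [0, 0, 1], [-5/3, 2/3, -14/3]].
Y = CT⁻¹ = [[-35, 5, -25], [-20, 0, -13]] · [[4/3, -1/3, 10/3], [0, 0, 1], [-5/3, 2/3, -14/3]] = [[-5, -5, 5], [-5, -2, -6]].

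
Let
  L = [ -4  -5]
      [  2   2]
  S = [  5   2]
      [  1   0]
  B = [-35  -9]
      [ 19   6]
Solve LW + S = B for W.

LW = B − S = [[-40, -11], [18, 6]].
Since L multiplies W on the left, W = L⁻¹(B − S).
det L = 2, so L⁻¹ = [[1, 5/2], [-1, -2]].
W = L⁻¹(B − S) = [[5, 4], [4, -1]].

W = [[5, 4], [4, -1]]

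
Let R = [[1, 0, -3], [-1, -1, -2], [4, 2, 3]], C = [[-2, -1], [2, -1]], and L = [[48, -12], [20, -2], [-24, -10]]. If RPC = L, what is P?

Isolating P: multiply by R⁻¹ from the left and C⁻¹ from the right, so P = R⁻¹LC⁻¹.
R has determinant -5; R⁻¹ = [[-1/5, 6/5, 3/5], [1, -3, -1], [-2/5, 2/5, 1/5]].
det C = 4, so C⁻¹ = [[-1/4, 1/4], [-1/2, -1/2]].
R⁻¹L = [[0, -6], [12, 4], [-16, 2]].
P = (R⁻¹L)C⁻¹ = [[3, 3], [-5, 1], [3, -5]].

P = [[3, 3], [-5, 1], [3, -5]]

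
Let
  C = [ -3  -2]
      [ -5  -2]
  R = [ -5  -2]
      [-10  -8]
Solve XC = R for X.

X = [[0, 1], [5, -1]]

Since C sits to the right of X, X = RC⁻¹.
C has determinant -4; C⁻¹ = [[1/2, -1/2], [-5/4, 3/4]].
X = RC⁻¹ = [[-5, -2], [-10, -8]] · [[1/2, -1/2], [-5/4, 3/4]] = [[0, 1], [5, -1]].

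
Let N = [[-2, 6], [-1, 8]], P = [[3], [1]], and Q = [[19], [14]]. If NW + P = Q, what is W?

NW = Q − P = [[16], [13]].
N is on the left of W, so left-multiply by N⁻¹: W = N⁻¹(Q − P).
N has determinant -10; N⁻¹ = [[-4/5, 3/5], [-1/10, 1/5]].
W = N⁻¹(Q − P) = [[-5], [1]].

W = [[-5], [1]]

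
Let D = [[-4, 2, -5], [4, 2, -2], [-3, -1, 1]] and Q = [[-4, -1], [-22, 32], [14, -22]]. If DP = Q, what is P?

P = [[-3, 6], [-3, -1], [2, -5]]

Left-multiplying both sides by D⁻¹ gives P = D⁻¹Q.
D has determinant -6; D⁻¹ = [[0, -1/2, -1], [-1/3, 19/6, 14/3], [-1/3, 5/3, 8/3]].
P = D⁻¹Q = [[0, -1/2, -1], [-1/3, 19/6, 14/3], [-1/3, 5/3, 8/3]] · [[-4, -1], [-22, 32], [14, -22]] = [[-3, 6], [-3, -1], [2, -5]].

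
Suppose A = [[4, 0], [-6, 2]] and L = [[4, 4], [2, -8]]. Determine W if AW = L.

Since A multiplies W on the left, W = A⁻¹L.
det A = 8, so A⁻¹ = [[1/4, 0], [3/4, 1/2]].
W = A⁻¹L = [[1/4, 0], [3/4, 1/2]] · [[4, 4], [2, -8]] = [[1, 1], [4, -1]].

W = [[1, 1], [4, -1]]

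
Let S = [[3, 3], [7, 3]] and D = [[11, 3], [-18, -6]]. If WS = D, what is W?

S is on the right of W, so right-multiply by S⁻¹: W = DS⁻¹.
det S = -12; the adjugate gives S⁻¹ = [[-1/4, 1/4], [7/12, -1/4]].
W = DS⁻¹ = [[11, 3], [-18, -6]] · [[-1/4, 1/4], [7/12, -1/4]] = [[-1, 2], [1, -3]].

W = [[-1, 2], [1, -3]]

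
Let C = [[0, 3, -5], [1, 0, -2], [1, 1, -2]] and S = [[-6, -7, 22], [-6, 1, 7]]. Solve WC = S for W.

W = [[-2, -5, -1], [1, -4, -2]]

Right-multiplying both sides by C⁻¹ gives W = SC⁻¹.
C has determinant -5; C⁻¹ = [[-2/5, -1/5, 6/5], [0, -1, 1], [-1/5, -3/5, 3/5]].
W = SC⁻¹ = [[-6, -7, 22], [-6, 1, 7]] · [[-2/5, -1/5, 6/5], [0, -1, 1], [-1/5, -3/5, 3/5]] = [[-2, -5, -1], [1, -4, -2]].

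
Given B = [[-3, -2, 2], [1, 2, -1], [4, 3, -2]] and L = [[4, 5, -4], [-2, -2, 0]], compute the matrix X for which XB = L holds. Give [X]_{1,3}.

-1

Since B sits to the right of X, X = LB⁻¹.
det B = -3, so B⁻¹ = [[1/3, -2/3, 2/3], [2/3, 2/3, 1/3], [5/3, -1/3, 4/3]].
X = LB⁻¹ = [[4, 5, -4], [-2, -2, 0]] · [[1/3, -2/3, 2/3], [2/3, 2/3, 1/3], [5/3, -1/3, 4/3]] = [[-2, 2, -1], [-2, 0, -2]].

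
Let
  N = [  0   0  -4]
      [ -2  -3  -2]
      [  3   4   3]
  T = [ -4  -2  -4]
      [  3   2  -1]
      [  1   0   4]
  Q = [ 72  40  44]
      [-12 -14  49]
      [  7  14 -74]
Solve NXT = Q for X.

Left-multiply by N⁻¹ and right-multiply by T⁻¹: X = N⁻¹QT⁻¹.
N has determinant -4; N⁻¹ = [[1/4, 4, 3], [0, -3, -2], [-1/4, 0, 0]].
det T = 2, so T⁻¹ = [[4, 4, 5], [-13/2, -6, -8], [-1, -1, -1]].
N⁻¹Q = [[-9, -4, -15], [22, 14, 1], [-18, -10, -11]].
X = (N⁻¹Q)T⁻¹ = [[5, 3, 2], [-4, 3, -3], [4, -1, 1]].

X = [[5, 3, 2], [-4, 3, -3], [4, -1, 1]]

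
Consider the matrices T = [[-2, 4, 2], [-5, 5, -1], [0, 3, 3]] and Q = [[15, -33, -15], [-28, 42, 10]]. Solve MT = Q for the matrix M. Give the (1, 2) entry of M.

T is on the right of M, so right-multiply by T⁻¹: M = QT⁻¹.
det T = -6, so T⁻¹ = [[-3, 1, 7/3], [-5/2, 1, 2], [5/2, -1, -5/3]].
M = QT⁻¹ = [[15, -33, -15], [-28, 42, 10]] · [[-3, 1, 7/3], [-5/2, 1, 2], [5/2, -1, -5/3]] = [[0, -3, -6], [4, 4, 2]].

-3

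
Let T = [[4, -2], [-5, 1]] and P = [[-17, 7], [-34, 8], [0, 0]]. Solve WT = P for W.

W = [[-3, 1], [-1, 6], [0, 0]]

Since T sits to the right of W, W = PT⁻¹.
T has determinant -6; T⁻¹ = [[-1/6, -1/3], [-5/6, -2/3]].
W = PT⁻¹ = [[-17, 7], [-34, 8], [0, 0]] · [[-1/6, -1/3], [-5/6, -2/3]] = [[-3, 1], [-1, 6], [0, 0]].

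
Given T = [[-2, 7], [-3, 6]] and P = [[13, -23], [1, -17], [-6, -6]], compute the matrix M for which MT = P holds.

M = [[1, -5], [-5, 3], [-6, 6]]

Right-multiplying both sides by T⁻¹ gives M = PT⁻¹.
det T = 9; the adjugate gives T⁻¹ = [[2/3, -7/9], [1/3, -2/9]].
M = PT⁻¹ = [[13, -23], [1, -17], [-6, -6]] · [[2/3, -7/9], [1/3, -2/9]] = [[1, -5], [-5, 3], [-6, 6]].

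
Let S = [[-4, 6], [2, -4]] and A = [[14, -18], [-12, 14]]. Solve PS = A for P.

Since S sits to the right of P, P = AS⁻¹.
det S = 4; the adjugate gives S⁻¹ = [[-1, -3/2], [-1/2, -1]].
P = AS⁻¹ = [[14, -18], [-12, 14]] · [[-1, -3/2], [-1/2, -1]] = [[-5, -3], [5, 4]].

P = [[-5, -3], [5, 4]]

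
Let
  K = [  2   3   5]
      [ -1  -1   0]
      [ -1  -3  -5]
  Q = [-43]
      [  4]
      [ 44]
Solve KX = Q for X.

X = [[1], [-5], [-6]]

K is on the left of X, so left-multiply by K⁻¹: X = K⁻¹Q.
det K = 5, so K⁻¹ = [[1, 0, 1], [-1, -1, -1], [2/5, 3/5, 1/5]].
X = K⁻¹Q = [[1, 0, 1], [-1, -1, -1], [2/5, 3/5, 1/5]] · [[-43], [4], [44]] = [[1], [-5], [-6]].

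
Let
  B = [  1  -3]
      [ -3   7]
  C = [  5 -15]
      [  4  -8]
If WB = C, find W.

B is on the right of W, so right-multiply by B⁻¹: W = CB⁻¹.
B has determinant -2; B⁻¹ = [[-7/2, -3/2], [-3/2, -1/2]].
W = CB⁻¹ = [[5, -15], [4, -8]] · [[-7/2, -3/2], [-3/2, -1/2]] = [[5, 0], [-2, -2]].

W = [[5, 0], [-2, -2]]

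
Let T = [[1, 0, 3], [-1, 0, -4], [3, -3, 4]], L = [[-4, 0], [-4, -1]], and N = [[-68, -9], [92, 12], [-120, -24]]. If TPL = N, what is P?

P = [[-1, 0], [1, -4], [3, 3]]

Isolating P: multiply by T⁻¹ from the left and L⁻¹ from the right, so P = T⁻¹NL⁻¹.
det T = -3, so T⁻¹ = [[4, 3, 0], [8/3, 5/3, -1/3], [-1, -1, 0]].
det L = 4, so L⁻¹ = [[-1/4, 0], [1, -1]].
T⁻¹N = [[4, 0], [12, 4], [-24, -3]].
P = (T⁻¹N)L⁻¹ = [[-1, 0], [1, -4], [3, 3]].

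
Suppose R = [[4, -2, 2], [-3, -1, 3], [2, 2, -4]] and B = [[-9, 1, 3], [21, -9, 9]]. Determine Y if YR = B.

Y = [[0, 5, 3], [6, 3, 3]]

R is on the right of Y, so right-multiply by R⁻¹: Y = BR⁻¹.
R has determinant -4; R⁻¹ = [[1/2, 1, 1], [3/2, 5, 9/2], [1, 3, 5/2]].
Y = BR⁻¹ = [[-9, 1, 3], [21, -9, 9]] · [[1/2, 1, 1], [3/2, 5, 9/2], [1, 3, 5/2]] = [[0, 5, 3], [6, 3, 3]].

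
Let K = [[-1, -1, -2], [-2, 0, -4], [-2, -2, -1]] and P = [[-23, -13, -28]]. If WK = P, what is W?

Since K sits to the right of W, W = PK⁻¹.
K has determinant -6; K⁻¹ = [[4/3, -1/2, -2/3], [-1, 1/2, 0], [-2/3, 0, 1/3]].
W = PK⁻¹ = [[-23, -13, -28]] · [[4/3, -1/2, -2/3], [-1, 1/2, 0], [-2/3, 0, 1/3]] = [[1, 5, 6]].

W = [[1, 5, 6]]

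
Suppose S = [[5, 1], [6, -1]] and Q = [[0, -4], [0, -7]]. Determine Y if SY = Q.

Y = [[0, -1], [0, 1]]

Since S multiplies Y on the left, Y = S⁻¹Q.
S has determinant -11; S⁻¹ = [[1/11, 1/11], [6/11, -5/11]].
Y = S⁻¹Q = [[1/11, 1/11], [6/11, -5/11]] · [[0, -4], [0, -7]] = [[0, -1], [0, 1]].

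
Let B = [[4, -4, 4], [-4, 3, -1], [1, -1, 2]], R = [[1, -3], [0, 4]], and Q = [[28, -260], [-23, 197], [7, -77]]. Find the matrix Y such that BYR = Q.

Isolating Y: multiply by B⁻¹ from the left and R⁻¹ from the right, so Y = B⁻¹QR⁻¹.
B has determinant -4; B⁻¹ = [[-5/4, -1, 2], [-7/4, -1, 3], [-1/4, 0, 1]].
R has determinant 4; R⁻¹ = [[1, 3/4], [0, 1/4]].
B⁻¹Q = [[2, -26], [-5, 27], [0, -12]].
Y = (B⁻¹Q)R⁻¹ = [[2, -5], [-5, 3], [0, -3]].

Y = [[2, -5], [-5, 3], [0, -3]]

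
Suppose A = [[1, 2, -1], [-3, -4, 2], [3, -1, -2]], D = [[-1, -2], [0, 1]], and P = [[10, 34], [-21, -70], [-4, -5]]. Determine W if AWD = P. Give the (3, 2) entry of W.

-4

Left-multiply by A⁻¹ and right-multiply by D⁻¹: W = A⁻¹PD⁻¹.
A has determinant -5; A⁻¹ = [[-2, -1, 0], [0, -1/5, -1/5], [-3, -7/5, -2/5]].
det D = -1, so D⁻¹ = [[-1, -2], [0, 1]].
A⁻¹P = [[1, 2], [5, 15], [1, -2]].
W = (A⁻¹P)D⁻¹ = [[-1, 0], [-5, 5], [-1, -4]].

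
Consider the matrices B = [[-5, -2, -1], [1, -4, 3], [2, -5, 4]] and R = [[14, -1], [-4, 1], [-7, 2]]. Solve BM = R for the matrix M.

Since B multiplies M on the left, M = B⁻¹R.
det B = -2; the adjugate gives B⁻¹ = [[1/2, -13/2, 5], [-1, 9, -7], [-3/2, 29/2, -11]].
M = B⁻¹R = [[1/2, -13/2, 5], [-1, 9, -7], [-3/2, 29/2, -11]] · [[14, -1], [-4, 1], [-7, 2]] = [[-2, 3], [-1, -4], [-2, -6]].

M = [[-2, 3], [-1, -4], [-2, -6]]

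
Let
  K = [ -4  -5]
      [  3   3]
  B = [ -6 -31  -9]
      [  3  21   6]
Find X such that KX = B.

X = [[-1, 4, 1], [2, 3, 1]]

K is on the left of X, so left-multiply by K⁻¹: X = K⁻¹B.
det K = 3, so K⁻¹ = [[1, 5/3], [-1, -4/3]].
X = K⁻¹B = [[1, 5/3], [-1, -4/3]] · [[-6, -31, -9], [3, 21, 6]] = [[-1, 4, 1], [2, 3, 1]].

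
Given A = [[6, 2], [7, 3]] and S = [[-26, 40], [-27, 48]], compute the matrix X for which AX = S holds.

Since A multiplies X on the left, X = A⁻¹S.
det A = 4, so A⁻¹ = [[3/4, -1/2], [-7/4, 3/2]].
X = A⁻¹S = [[3/4, -1/2], [-7/4, 3/2]] · [[-26, 40], [-27, 48]] = [[-6, 6], [5, 2]].

X = [[-6, 6], [5, 2]]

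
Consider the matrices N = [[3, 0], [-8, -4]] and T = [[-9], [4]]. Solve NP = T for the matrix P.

P = [[-3], [5]]

Since N multiplies P on the left, P = N⁻¹T.
det N = -12, so N⁻¹ = [[1/3, 0], [-2/3, -1/4]].
P = N⁻¹T = [[1/3, 0], [-2/3, -1/4]] · [[-9], [4]] = [[-3], [5]].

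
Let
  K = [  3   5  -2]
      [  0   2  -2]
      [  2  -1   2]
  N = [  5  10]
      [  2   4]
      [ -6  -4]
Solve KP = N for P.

Left-multiplying both sides by K⁻¹ gives P = K⁻¹N.
det K = -6, so K⁻¹ = [[-1/3, 4/3, 1], [2/3, -5/3, -1], [2/3, -13/6, -1]].
P = K⁻¹N = [[-1/3, 4/3, 1], [2/3, -5/3, -1], [2/3, -13/6, -1]] · [[5, 10], [2, 4], [-6, -4]] = [[-5, -2], [6, 4], [5, 2]].

P = [[-5, -2], [6, 4], [5, 2]]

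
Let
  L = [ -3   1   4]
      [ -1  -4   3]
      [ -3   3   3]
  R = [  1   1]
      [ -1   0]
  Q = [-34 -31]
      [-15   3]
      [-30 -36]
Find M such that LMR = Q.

Left-multiply by L⁻¹ and right-multiply by R⁻¹: M = L⁻¹QR⁻¹.
L has determinant -3; L⁻¹ = [[7, -3, -19/3], [2, -1, -5/3], [5, -2, -13/3]].
det R = 1, so R⁻¹ = [[0, -1], [1, 1]].
L⁻¹Q = [[-3, 2], [-3, -5], [-10, -5]].
M = (L⁻¹Q)R⁻¹ = [[2, 5], [-5, -2], [-5, 5]].

M = [[2, 5], [-5, -2], [-5, 5]]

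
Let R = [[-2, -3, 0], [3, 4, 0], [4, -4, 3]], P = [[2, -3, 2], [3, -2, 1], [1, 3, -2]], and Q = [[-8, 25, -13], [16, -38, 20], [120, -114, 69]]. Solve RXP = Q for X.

X = R⁻¹QP⁻¹ (apply R⁻¹ on the left and P⁻¹ on the right).
R has determinant 3; R⁻¹ = [[4, 3, 0], [-3, -2, 0], [-28/3, -20/3, 1/3]].
P has determinant 3; P⁻¹ = [[1/3, 0, 1/3], [7/3, -2, 4/3], [11/3, -3, 5/3]].
R⁻¹Q = [[16, -14, 8], [-8, 1, -1], [8, -18, 11]].
X = (R⁻¹Q)P⁻¹ = [[2, 4, 0], [-4, 1, -3], [1, 3, -3]].

X = [[2, 4, 0], [-4, 1, -3], [1, 3, -3]]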